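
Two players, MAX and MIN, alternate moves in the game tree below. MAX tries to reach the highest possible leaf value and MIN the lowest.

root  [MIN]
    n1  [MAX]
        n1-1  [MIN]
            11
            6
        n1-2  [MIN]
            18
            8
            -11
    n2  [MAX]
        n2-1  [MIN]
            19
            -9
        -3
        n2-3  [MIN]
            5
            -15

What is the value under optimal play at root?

-3

n1-1 (MIN): min(11, 6) = 6
n1-2 (MIN): min(18, 8, -11) = -11
n1 (MAX): max(6, -11) = 6
n2-1 (MIN): min(19, -9) = -9
n2-3 (MIN): min(5, -15) = -15
n2 (MAX): max(-9, -3, -15) = -3
root (MIN): min(6, -3) = -3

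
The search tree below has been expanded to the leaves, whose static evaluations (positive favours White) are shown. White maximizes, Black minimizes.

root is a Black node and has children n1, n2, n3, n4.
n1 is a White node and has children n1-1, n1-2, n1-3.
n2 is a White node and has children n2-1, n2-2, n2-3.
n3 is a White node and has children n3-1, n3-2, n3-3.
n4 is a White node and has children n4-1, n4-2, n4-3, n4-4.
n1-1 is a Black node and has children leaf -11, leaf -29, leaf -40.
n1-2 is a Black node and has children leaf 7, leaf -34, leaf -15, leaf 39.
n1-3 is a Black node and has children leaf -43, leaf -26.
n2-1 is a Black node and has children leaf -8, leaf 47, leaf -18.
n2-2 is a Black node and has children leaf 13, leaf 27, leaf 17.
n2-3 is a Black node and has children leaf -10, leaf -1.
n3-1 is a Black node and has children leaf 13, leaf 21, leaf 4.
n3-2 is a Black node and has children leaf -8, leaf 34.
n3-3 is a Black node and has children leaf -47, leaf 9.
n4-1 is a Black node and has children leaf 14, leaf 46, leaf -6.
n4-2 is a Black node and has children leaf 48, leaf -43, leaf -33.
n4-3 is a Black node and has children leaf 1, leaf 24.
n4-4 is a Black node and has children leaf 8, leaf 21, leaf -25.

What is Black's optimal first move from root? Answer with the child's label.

n1

n1-1 (Black): min(-11, -29, -40) = -40
n1-2 (Black): min(7, -34, -15, 39) = -34
n1-3 (Black): min(-43, -26) = -43
n1 (White): max(-40, -34, -43) = -34
n2-1 (Black): min(-8, 47, -18) = -18
n2-2 (Black): min(13, 27, 17) = 13
n2-3 (Black): min(-10, -1) = -10
n2 (White): max(-18, 13, -10) = 13
n3-1 (Black): min(13, 21, 4) = 4
n3-2 (Black): min(-8, 34) = -8
n3-3 (Black): min(-47, 9) = -47
n3 (White): max(4, -8, -47) = 4
n4-1 (Black): min(14, 46, -6) = -6
n4-2 (Black): min(48, -43, -33) = -43
n4-3 (Black): min(1, 24) = 1
n4-4 (Black): min(8, 21, -25) = -25
n4 (White): max(-6, -43, 1, -25) = 1
root (Black): min(-34, 13, 4, 1) = -34
Black at root wants the lowest of {n1=-34, n2=13, n3=4, n4=1}, so chooses n1.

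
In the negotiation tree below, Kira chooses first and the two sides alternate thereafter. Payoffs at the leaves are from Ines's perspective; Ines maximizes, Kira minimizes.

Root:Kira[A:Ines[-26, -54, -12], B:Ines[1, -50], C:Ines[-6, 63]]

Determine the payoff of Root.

A (Ines): max(-26, -54, -12) = -12
B (Ines): max(1, -50) = 1
C (Ines): max(-6, 63) = 63
Root (Kira): min(-12, 1, 63) = -12

-12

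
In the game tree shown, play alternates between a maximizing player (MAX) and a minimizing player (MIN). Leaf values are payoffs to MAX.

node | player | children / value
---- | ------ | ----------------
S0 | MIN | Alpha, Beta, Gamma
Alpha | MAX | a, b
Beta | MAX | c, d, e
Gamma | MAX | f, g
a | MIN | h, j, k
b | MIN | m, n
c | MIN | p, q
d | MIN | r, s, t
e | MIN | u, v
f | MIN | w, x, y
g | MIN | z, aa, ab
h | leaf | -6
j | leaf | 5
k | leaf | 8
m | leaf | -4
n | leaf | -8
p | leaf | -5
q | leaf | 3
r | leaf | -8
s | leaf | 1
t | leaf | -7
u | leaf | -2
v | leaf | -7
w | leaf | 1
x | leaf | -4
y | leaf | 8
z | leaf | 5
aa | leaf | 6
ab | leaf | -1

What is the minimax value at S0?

-6

a (MIN): min(-6, 5, 8) = -6
b (MIN): min(-4, -8) = -8
Alpha (MAX): max(-6, -8) = -6
c (MIN): min(-5, 3) = -5
d (MIN): min(-8, 1, -7) = -8
e (MIN): min(-2, -7) = -7
Beta (MAX): max(-5, -8, -7) = -5
f (MIN): min(1, -4, 8) = -4
g (MIN): min(5, 6, -1) = -1
Gamma (MAX): max(-4, -1) = -1
S0 (MIN): min(-6, -5, -1) = -6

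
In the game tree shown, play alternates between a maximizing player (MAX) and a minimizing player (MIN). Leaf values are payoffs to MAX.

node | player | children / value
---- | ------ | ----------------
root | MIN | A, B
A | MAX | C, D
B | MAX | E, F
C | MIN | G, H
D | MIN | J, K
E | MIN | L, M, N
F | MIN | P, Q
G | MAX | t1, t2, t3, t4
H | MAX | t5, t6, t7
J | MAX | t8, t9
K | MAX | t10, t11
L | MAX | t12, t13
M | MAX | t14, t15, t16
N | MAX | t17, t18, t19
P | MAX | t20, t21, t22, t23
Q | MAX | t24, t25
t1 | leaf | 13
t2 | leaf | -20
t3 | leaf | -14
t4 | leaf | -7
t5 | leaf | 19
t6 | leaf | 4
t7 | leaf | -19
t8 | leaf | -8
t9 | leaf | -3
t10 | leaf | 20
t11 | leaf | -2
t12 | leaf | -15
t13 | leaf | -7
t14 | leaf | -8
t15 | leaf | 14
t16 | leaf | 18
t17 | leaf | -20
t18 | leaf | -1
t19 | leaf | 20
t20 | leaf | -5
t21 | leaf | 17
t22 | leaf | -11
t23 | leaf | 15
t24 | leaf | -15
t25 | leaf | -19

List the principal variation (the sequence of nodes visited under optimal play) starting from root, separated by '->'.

G (MAX): max(13, -20, -14, -7) = 13
H (MAX): max(19, 4, -19) = 19
C (MIN): min(13, 19) = 13
J (MAX): max(-8, -3) = -3
K (MAX): max(20, -2) = 20
D (MIN): min(-3, 20) = -3
A (MAX): max(13, -3) = 13
L (MAX): max(-15, -7) = -7
M (MAX): max(-8, 14, 18) = 18
N (MAX): max(-20, -1, 20) = 20
E (MIN): min(-7, 18, 20) = -7
P (MAX): max(-5, 17, -11, 15) = 17
Q (MAX): max(-15, -19) = -15
F (MIN): min(17, -15) = -15
B (MAX): max(-7, -15) = -7
root (MIN): min(13, -7) = -7
At root, MIN picks B (lowest: -7).
At B, MAX picks E (highest: -7).
At E, MIN picks L (lowest: -7).
At L, MAX picks t13 (highest: -7).
Terminal value -7.

root -> B -> E -> L -> t13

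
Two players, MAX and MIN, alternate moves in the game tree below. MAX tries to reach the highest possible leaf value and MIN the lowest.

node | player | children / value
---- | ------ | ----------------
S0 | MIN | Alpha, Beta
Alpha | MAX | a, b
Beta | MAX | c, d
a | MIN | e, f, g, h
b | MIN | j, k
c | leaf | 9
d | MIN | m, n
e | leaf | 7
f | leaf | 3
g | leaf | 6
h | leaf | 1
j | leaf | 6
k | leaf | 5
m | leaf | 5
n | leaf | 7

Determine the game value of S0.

a (MIN): min(7, 3, 6, 1) = 1
b (MIN): min(6, 5) = 5
Alpha (MAX): max(1, 5) = 5
d (MIN): min(5, 7) = 5
Beta (MAX): max(9, 5) = 9
S0 (MIN): min(5, 9) = 5

5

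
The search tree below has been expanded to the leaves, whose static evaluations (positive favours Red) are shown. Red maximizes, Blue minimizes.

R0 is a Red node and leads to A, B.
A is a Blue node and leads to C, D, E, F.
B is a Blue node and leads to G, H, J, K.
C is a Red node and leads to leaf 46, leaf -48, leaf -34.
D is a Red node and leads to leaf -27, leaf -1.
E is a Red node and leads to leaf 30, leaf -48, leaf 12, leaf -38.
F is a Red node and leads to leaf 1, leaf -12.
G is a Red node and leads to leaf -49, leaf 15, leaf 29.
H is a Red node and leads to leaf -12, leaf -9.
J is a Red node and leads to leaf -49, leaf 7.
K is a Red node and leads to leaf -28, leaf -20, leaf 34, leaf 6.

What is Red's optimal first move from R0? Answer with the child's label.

C (Red): max(46, -48, -34) = 46
D (Red): max(-27, -1) = -1
E (Red): max(30, -48, 12, -38) = 30
F (Red): max(1, -12) = 1
A (Blue): min(46, -1, 30, 1) = -1
G (Red): max(-49, 15, 29) = 29
H (Red): max(-12, -9) = -9
J (Red): max(-49, 7) = 7
K (Red): max(-28, -20, 34, 6) = 34
B (Blue): min(29, -9, 7, 34) = -9
R0 (Red): max(-1, -9) = -1
Red at R0 wants the highest of {A=-1, B=-9}, so chooses A.

A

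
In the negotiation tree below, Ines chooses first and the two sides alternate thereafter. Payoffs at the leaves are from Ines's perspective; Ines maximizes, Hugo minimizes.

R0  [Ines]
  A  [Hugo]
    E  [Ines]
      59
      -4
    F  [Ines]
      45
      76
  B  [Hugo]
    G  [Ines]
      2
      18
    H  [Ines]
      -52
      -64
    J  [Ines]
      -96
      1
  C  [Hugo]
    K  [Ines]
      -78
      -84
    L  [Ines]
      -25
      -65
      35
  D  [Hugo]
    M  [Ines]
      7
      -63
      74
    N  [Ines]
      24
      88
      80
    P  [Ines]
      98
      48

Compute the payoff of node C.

-78

K (Ines): max(-78, -84) = -78
L (Ines): max(-25, -65, 35) = 35
C (Hugo): min(-78, 35) = -78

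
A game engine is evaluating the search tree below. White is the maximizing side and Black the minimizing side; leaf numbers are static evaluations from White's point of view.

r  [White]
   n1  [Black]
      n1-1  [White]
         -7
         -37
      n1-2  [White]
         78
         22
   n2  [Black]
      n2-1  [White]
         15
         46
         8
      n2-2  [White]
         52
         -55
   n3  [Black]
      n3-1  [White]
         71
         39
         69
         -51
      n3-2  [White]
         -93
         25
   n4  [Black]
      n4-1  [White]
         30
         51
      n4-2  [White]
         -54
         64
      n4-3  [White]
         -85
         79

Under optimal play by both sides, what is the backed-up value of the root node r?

51

n1-1 (White): max(-7, -37) = -7
n1-2 (White): max(78, 22) = 78
n1 (Black): min(-7, 78) = -7
n2-1 (White): max(15, 46, 8) = 46
n2-2 (White): max(52, -55) = 52
n2 (Black): min(46, 52) = 46
n3-1 (White): max(71, 39, 69, -51) = 71
n3-2 (White): max(-93, 25) = 25
n3 (Black): min(71, 25) = 25
n4-1 (White): max(30, 51) = 51
n4-2 (White): max(-54, 64) = 64
n4-3 (White): max(-85, 79) = 79
n4 (Black): min(51, 64, 79) = 51
r (White): max(-7, 46, 25, 51) = 51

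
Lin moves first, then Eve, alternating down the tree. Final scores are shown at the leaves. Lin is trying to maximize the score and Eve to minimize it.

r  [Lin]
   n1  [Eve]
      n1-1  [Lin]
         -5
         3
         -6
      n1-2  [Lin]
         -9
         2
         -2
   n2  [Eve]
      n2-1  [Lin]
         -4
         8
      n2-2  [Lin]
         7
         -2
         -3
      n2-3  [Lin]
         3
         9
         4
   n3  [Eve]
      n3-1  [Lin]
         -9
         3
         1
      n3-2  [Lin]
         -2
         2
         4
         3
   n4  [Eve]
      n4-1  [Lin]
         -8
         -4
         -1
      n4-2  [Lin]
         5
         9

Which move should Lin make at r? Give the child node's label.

n1-1 (Lin): max(-5, 3, -6) = 3
n1-2 (Lin): max(-9, 2, -2) = 2
n1 (Eve): min(3, 2) = 2
n2-1 (Lin): max(-4, 8) = 8
n2-2 (Lin): max(7, -2, -3) = 7
n2-3 (Lin): max(3, 9, 4) = 9
n2 (Eve): min(8, 7, 9) = 7
n3-1 (Lin): max(-9, 3, 1) = 3
n3-2 (Lin): max(-2, 2, 4, 3) = 4
n3 (Eve): min(3, 4) = 3
n4-1 (Lin): max(-8, -4, -1) = -1
n4-2 (Lin): max(5, 9) = 9
n4 (Eve): min(-1, 9) = -1
r (Lin): max(2, 7, 3, -1) = 7
Lin at r wants the highest of {n1=2, n2=7, n3=3, n4=-1}, so chooses n2.

n2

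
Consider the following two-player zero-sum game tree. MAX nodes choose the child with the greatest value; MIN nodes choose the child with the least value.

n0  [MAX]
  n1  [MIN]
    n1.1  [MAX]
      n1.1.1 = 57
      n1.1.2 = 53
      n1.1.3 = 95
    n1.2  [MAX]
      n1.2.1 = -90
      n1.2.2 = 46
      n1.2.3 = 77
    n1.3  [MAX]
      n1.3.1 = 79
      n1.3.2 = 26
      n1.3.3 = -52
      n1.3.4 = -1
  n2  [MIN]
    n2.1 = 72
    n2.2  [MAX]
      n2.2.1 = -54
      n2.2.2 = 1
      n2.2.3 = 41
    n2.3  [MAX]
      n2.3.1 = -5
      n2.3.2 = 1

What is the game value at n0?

n1.1 (MAX): max(57, 53, 95) = 95
n1.2 (MAX): max(-90, 46, 77) = 77
n1.3 (MAX): max(79, 26, -52, -1) = 79
n1 (MIN): min(95, 77, 79) = 77
n2.2 (MAX): max(-54, 1, 41) = 41
n2.3 (MAX): max(-5, 1) = 1
n2 (MIN): min(72, 41, 1) = 1
n0 (MAX): max(77, 1) = 77

77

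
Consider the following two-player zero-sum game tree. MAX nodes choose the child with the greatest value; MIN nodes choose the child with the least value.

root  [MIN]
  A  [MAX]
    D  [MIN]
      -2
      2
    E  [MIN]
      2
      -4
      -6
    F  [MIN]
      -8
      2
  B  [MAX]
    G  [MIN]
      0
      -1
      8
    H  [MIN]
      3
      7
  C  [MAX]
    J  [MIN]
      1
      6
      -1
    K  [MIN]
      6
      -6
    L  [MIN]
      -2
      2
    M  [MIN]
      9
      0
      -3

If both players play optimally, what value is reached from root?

-2

D (MIN): min(-2, 2) = -2
E (MIN): min(2, -4, -6) = -6
F (MIN): min(-8, 2) = -8
A (MAX): max(-2, -6, -8) = -2
G (MIN): min(0, -1, 8) = -1
H (MIN): min(3, 7) = 3
B (MAX): max(-1, 3) = 3
J (MIN): min(1, 6, -1) = -1
K (MIN): min(6, -6) = -6
L (MIN): min(-2, 2) = -2
M (MIN): min(9, 0, -3) = -3
C (MAX): max(-1, -6, -2, -3) = -1
root (MIN): min(-2, 3, -1) = -2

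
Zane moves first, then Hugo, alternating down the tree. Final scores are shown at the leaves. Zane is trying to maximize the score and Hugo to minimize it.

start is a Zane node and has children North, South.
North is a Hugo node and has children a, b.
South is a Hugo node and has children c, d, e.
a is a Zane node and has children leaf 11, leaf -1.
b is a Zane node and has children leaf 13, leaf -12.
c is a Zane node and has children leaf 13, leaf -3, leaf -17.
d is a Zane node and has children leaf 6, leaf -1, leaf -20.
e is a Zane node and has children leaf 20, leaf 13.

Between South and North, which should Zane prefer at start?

North

c (Zane): max(13, -3, -17) = 13
d (Zane): max(6, -1, -20) = 6
e (Zane): max(20, 13) = 20
South (Hugo): min(13, 6, 20) = 6
a (Zane): max(11, -1) = 11
b (Zane): max(13, -12) = 13
North (Hugo): min(11, 13) = 11
Zane prefers the higher value; South=6, North=11. North is better since 11 > 6.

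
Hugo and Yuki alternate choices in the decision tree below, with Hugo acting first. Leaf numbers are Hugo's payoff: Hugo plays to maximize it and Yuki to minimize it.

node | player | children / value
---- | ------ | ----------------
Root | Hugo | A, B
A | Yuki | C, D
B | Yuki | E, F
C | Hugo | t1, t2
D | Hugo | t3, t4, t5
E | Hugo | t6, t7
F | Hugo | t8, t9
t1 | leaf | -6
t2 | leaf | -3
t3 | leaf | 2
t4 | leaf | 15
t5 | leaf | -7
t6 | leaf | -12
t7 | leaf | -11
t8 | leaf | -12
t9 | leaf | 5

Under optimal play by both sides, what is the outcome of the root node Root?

-3

C (Hugo): max(-6, -3) = -3
D (Hugo): max(2, 15, -7) = 15
A (Yuki): min(-3, 15) = -3
E (Hugo): max(-12, -11) = -11
F (Hugo): max(-12, 5) = 5
B (Yuki): min(-11, 5) = -11
Root (Hugo): max(-3, -11) = -3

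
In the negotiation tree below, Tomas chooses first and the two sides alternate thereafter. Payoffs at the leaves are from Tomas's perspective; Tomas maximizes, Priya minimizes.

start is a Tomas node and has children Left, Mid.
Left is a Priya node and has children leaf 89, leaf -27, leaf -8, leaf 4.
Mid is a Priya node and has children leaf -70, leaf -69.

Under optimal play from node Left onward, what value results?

Left (Priya): min(89, -27, -8, 4) = -27

-27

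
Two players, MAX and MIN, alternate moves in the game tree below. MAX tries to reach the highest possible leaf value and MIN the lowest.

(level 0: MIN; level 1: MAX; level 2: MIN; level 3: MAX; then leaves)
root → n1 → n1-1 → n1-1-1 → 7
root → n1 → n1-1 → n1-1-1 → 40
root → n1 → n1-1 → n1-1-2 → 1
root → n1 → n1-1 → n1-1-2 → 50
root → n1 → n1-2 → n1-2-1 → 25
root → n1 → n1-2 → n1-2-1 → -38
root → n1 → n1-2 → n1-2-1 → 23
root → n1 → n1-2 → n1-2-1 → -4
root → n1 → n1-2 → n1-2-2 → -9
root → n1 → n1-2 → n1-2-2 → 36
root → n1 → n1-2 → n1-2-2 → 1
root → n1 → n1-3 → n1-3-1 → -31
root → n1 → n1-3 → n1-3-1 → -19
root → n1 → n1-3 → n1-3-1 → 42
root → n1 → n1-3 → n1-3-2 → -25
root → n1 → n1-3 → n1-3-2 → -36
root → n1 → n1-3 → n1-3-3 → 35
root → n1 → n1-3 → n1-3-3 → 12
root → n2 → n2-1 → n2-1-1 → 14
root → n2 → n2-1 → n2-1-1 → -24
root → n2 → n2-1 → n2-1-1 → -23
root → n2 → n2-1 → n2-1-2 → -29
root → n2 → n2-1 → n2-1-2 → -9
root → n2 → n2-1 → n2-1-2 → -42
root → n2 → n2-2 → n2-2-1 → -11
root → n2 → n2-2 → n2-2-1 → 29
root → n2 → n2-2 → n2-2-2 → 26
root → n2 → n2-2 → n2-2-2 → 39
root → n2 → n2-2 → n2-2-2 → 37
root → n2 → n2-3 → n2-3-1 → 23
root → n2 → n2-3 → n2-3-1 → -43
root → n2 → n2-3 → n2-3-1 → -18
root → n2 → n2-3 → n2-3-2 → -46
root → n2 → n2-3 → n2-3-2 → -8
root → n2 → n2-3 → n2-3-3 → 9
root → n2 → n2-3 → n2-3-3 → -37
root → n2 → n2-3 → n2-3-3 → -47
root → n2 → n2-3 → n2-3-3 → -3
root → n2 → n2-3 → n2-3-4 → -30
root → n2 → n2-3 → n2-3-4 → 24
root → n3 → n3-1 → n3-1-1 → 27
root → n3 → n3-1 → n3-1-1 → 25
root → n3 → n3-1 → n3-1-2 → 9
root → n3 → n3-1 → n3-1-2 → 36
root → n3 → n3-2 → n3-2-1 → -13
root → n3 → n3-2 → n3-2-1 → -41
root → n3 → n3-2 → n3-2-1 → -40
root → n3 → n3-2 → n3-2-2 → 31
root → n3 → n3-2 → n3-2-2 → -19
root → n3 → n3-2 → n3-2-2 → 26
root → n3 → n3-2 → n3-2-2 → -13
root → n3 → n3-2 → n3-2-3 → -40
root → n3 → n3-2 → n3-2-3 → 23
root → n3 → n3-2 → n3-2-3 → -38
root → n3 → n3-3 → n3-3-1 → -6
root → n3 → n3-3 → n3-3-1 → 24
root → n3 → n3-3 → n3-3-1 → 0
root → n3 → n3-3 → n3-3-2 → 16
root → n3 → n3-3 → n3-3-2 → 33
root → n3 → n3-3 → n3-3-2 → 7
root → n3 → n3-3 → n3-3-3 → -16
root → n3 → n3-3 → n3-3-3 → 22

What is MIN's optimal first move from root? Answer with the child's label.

n3

n1-1-1 (MAX): max(7, 40) = 40
n1-1-2 (MAX): max(1, 50) = 50
n1-1 (MIN): min(40, 50) = 40
n1-2-1 (MAX): max(25, -38, 23, -4) = 25
n1-2-2 (MAX): max(-9, 36, 1) = 36
n1-2 (MIN): min(25, 36) = 25
n1-3-1 (MAX): max(-31, -19, 42) = 42
n1-3-2 (MAX): max(-25, -36) = -25
n1-3-3 (MAX): max(35, 12) = 35
n1-3 (MIN): min(42, -25, 35) = -25
n1 (MAX): max(40, 25, -25) = 40
n2-1-1 (MAX): max(14, -24, -23) = 14
n2-1-2 (MAX): max(-29, -9, -42) = -9
n2-1 (MIN): min(14, -9) = -9
n2-2-1 (MAX): max(-11, 29) = 29
n2-2-2 (MAX): max(26, 39, 37) = 39
n2-2 (MIN): min(29, 39) = 29
n2-3-1 (MAX): max(23, -43, -18) = 23
n2-3-2 (MAX): max(-46, -8) = -8
n2-3-3 (MAX): max(9, -37, -47, -3) = 9
n2-3-4 (MAX): max(-30, 24) = 24
n2-3 (MIN): min(23, -8, 9, 24) = -8
n2 (MAX): max(-9, 29, -8) = 29
n3-1-1 (MAX): max(27, 25) = 27
n3-1-2 (MAX): max(9, 36) = 36
n3-1 (MIN): min(27, 36) = 27
n3-2-1 (MAX): max(-13, -41, -40) = -13
n3-2-2 (MAX): max(31, -19, 26, -13) = 31
n3-2-3 (MAX): max(-40, 23, -38) = 23
n3-2 (MIN): min(-13, 31, 23) = -13
n3-3-1 (MAX): max(-6, 24, 0) = 24
n3-3-2 (MAX): max(16, 33, 7) = 33
n3-3-3 (MAX): max(-16, 22) = 22
n3-3 (MIN): min(24, 33, 22) = 22
n3 (MAX): max(27, -13, 22) = 27
root (MIN): min(40, 29, 27) = 27
MIN at root wants the lowest of {n1=40, n2=29, n3=27}, so chooses n3.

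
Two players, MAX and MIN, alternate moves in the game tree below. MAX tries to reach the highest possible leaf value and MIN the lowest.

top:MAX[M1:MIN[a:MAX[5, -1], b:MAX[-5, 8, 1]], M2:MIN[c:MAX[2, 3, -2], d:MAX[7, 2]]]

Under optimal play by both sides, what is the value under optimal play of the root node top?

5

a (MAX): max(5, -1) = 5
b (MAX): max(-5, 8, 1) = 8
M1 (MIN): min(5, 8) = 5
c (MAX): max(2, 3, -2) = 3
d (MAX): max(7, 2) = 7
M2 (MIN): min(3, 7) = 3
top (MAX): max(5, 3) = 5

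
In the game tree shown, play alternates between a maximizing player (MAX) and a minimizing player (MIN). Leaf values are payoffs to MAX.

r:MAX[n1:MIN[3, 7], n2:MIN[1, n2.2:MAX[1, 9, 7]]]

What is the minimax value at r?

3

n1 (MIN): min(3, 7) = 3
n2.2 (MAX): max(1, 9, 7) = 9
n2 (MIN): min(1, 9) = 1
r (MAX): max(3, 1) = 3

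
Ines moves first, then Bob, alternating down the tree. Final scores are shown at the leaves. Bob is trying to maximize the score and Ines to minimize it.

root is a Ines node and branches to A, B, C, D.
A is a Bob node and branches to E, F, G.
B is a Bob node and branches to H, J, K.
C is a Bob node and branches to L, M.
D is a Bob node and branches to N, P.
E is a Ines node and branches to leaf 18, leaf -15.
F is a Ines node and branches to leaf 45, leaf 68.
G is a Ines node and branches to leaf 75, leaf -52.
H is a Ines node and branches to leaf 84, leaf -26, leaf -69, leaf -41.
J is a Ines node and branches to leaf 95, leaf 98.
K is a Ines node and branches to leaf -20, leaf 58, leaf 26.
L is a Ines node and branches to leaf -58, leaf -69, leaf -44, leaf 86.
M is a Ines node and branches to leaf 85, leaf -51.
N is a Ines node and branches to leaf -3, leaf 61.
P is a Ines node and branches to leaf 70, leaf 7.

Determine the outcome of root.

E (Ines): min(18, -15) = -15
F (Ines): min(45, 68) = 45
G (Ines): min(75, -52) = -52
A (Bob): max(-15, 45, -52) = 45
H (Ines): min(84, -26, -69, -41) = -69
J (Ines): min(95, 98) = 95
K (Ines): min(-20, 58, 26) = -20
B (Bob): max(-69, 95, -20) = 95
L (Ines): min(-58, -69, -44, 86) = -69
M (Ines): min(85, -51) = -51
C (Bob): max(-69, -51) = -51
N (Ines): min(-3, 61) = -3
P (Ines): min(70, 7) = 7
D (Bob): max(-3, 7) = 7
root (Ines): min(45, 95, -51, 7) = -51

-51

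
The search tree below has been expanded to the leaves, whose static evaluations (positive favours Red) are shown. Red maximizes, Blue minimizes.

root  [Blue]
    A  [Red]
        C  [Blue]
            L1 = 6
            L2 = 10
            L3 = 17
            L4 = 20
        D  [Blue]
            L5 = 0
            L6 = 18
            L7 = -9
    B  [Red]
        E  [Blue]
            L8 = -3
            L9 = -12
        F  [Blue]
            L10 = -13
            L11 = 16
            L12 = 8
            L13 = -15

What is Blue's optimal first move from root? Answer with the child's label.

B

C (Blue): min(6, 10, 17, 20) = 6
D (Blue): min(0, 18, -9) = -9
A (Red): max(6, -9) = 6
E (Blue): min(-3, -12) = -12
F (Blue): min(-13, 16, 8, -15) = -15
B (Red): max(-12, -15) = -12
root (Blue): min(6, -12) = -12
Blue at root wants the lowest of {A=6, B=-12}, so chooses B.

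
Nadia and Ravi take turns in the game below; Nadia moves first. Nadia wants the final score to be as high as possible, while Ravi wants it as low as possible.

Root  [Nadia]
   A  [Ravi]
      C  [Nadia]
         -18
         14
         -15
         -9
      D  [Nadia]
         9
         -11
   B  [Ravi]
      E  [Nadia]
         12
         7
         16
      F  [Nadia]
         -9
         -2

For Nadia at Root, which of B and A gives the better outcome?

E (Nadia): max(12, 7, 16) = 16
F (Nadia): max(-9, -2) = -2
B (Ravi): min(16, -2) = -2
C (Nadia): max(-18, 14, -15, -9) = 14
D (Nadia): max(9, -11) = 9
A (Ravi): min(14, 9) = 9
Nadia prefers the higher value; B=-2, A=9. A is better since 9 > -2.

A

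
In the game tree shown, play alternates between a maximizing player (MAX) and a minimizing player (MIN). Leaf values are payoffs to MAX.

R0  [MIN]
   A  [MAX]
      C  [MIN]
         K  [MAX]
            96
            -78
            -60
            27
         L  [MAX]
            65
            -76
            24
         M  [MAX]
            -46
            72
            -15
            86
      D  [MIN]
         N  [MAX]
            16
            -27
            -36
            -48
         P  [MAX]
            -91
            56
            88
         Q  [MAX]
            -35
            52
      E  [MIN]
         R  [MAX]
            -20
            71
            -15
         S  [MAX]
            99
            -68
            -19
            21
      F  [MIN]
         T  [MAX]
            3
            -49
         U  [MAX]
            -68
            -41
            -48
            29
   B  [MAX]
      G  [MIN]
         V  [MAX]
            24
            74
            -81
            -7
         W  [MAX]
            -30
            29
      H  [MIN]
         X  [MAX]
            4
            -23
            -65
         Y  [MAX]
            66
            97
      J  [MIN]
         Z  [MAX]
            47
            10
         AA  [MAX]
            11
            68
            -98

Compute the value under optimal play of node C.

65

K (MAX): max(96, -78, -60, 27) = 96
L (MAX): max(65, -76, 24) = 65
M (MAX): max(-46, 72, -15, 86) = 86
C (MIN): min(96, 65, 86) = 65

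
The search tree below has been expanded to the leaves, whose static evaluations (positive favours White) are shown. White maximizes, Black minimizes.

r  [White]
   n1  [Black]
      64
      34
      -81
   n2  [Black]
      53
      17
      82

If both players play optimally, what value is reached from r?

17

n1 (Black): min(64, 34, -81) = -81
n2 (Black): min(53, 17, 82) = 17
r (White): max(-81, 17) = 17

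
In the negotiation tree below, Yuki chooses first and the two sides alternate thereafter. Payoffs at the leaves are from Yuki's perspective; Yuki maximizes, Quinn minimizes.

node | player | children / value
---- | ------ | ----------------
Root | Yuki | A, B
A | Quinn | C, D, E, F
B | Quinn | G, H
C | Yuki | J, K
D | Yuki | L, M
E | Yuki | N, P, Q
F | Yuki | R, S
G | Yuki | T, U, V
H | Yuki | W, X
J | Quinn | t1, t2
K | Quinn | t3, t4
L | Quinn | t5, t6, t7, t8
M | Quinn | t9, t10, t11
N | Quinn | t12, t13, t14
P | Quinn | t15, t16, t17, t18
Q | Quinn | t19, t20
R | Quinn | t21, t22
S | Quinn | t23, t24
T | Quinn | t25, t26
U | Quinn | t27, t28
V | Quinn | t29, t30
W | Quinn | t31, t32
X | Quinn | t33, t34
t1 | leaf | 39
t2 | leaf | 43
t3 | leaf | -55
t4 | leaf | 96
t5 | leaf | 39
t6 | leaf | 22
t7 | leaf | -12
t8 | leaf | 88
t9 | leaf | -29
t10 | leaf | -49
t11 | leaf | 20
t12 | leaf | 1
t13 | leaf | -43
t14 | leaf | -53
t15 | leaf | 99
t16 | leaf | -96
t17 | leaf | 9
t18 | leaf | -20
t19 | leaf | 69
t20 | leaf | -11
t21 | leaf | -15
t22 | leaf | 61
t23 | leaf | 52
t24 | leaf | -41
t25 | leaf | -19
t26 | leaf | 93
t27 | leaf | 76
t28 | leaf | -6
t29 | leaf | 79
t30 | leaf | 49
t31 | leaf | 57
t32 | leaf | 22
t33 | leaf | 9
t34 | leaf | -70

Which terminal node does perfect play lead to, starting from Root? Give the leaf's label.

t32

J (Quinn): min(39, 43) = 39
K (Quinn): min(-55, 96) = -55
C (Yuki): max(39, -55) = 39
L (Quinn): min(39, 22, -12, 88) = -12
M (Quinn): min(-29, -49, 20) = -49
D (Yuki): max(-12, -49) = -12
N (Quinn): min(1, -43, -53) = -53
P (Quinn): min(99, -96, 9, -20) = -96
Q (Quinn): min(69, -11) = -11
E (Yuki): max(-53, -96, -11) = -11
R (Quinn): min(-15, 61) = -15
S (Quinn): min(52, -41) = -41
F (Yuki): max(-15, -41) = -15
A (Quinn): min(39, -12, -11, -15) = -15
T (Quinn): min(-19, 93) = -19
U (Quinn): min(76, -6) = -6
V (Quinn): min(79, 49) = 49
G (Yuki): max(-19, -6, 49) = 49
W (Quinn): min(57, 22) = 22
X (Quinn): min(9, -70) = -70
H (Yuki): max(22, -70) = 22
B (Quinn): min(49, 22) = 22
Root (Yuki): max(-15, 22) = 22
At Root, Yuki picks B (highest: 22).
At B, Quinn picks H (lowest: 22).
At H, Yuki picks W (highest: 22).
At W, Quinn picks t32 (lowest: 22).
Terminal value 22.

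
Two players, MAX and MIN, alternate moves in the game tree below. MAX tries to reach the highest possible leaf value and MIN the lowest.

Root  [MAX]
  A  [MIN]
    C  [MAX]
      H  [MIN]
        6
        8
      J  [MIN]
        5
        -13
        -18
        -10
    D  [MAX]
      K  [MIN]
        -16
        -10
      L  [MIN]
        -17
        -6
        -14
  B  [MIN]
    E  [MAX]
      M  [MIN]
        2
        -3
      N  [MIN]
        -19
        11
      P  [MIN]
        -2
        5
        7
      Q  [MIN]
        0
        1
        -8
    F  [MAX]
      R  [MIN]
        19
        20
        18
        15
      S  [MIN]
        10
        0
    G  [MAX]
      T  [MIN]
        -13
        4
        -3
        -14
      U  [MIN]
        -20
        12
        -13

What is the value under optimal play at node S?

0

S (MIN): min(10, 0) = 0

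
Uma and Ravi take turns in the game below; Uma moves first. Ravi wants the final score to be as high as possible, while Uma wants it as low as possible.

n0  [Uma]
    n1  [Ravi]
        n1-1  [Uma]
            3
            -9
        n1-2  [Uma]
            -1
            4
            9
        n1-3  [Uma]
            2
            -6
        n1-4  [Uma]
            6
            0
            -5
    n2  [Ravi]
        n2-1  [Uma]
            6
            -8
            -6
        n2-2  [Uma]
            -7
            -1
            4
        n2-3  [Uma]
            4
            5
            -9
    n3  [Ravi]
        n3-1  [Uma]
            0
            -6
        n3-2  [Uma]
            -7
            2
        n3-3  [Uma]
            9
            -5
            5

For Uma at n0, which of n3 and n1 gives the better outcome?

n3-1 (Uma): min(0, -6) = -6
n3-2 (Uma): min(-7, 2) = -7
n3-3 (Uma): min(9, -5, 5) = -5
n3 (Ravi): max(-6, -7, -5) = -5
n1-1 (Uma): min(3, -9) = -9
n1-2 (Uma): min(-1, 4, 9) = -1
n1-3 (Uma): min(2, -6) = -6
n1-4 (Uma): min(6, 0, -5) = -5
n1 (Ravi): max(-9, -1, -6, -5) = -1
Uma prefers the lower value; n3=-5, n1=-1. n3 is better since -5 < -1.

n3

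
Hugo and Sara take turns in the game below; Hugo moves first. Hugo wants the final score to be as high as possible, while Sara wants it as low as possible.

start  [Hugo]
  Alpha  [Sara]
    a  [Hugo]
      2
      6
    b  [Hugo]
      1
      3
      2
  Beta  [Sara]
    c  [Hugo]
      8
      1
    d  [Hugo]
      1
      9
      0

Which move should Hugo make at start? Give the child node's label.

a (Hugo): max(2, 6) = 6
b (Hugo): max(1, 3, 2) = 3
Alpha (Sara): min(6, 3) = 3
c (Hugo): max(8, 1) = 8
d (Hugo): max(1, 9, 0) = 9
Beta (Sara): min(8, 9) = 8
start (Hugo): max(3, 8) = 8
Hugo at start wants the highest of {Alpha=3, Beta=8}, so chooses Beta.

Beta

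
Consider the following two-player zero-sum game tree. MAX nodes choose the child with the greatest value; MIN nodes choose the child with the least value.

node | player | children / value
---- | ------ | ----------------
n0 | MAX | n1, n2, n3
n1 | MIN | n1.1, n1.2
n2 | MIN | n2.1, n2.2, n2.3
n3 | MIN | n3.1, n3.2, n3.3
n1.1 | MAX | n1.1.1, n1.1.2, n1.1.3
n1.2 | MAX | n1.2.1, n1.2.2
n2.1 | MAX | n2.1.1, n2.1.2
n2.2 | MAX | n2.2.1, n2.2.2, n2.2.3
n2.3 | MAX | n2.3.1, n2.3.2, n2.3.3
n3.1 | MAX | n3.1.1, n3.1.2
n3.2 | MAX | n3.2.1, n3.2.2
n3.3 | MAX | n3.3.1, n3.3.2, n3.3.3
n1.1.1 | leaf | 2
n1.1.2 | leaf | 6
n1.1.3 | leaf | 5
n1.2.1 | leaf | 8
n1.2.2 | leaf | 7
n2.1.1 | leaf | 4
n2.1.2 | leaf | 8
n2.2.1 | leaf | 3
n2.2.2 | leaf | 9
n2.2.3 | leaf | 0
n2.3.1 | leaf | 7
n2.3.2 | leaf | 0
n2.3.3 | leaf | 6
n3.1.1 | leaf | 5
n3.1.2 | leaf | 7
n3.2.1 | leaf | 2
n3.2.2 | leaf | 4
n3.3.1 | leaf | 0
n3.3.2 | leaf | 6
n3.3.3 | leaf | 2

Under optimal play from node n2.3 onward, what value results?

n2.3 (MAX): max(7, 0, 6) = 7

7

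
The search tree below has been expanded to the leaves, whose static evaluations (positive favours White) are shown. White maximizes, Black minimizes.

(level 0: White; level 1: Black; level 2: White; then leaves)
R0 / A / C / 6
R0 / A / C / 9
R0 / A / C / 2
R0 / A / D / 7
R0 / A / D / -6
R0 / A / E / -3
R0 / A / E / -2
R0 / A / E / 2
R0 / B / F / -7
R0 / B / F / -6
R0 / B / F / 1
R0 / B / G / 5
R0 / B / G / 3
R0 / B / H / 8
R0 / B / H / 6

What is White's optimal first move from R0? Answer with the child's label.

C (White): max(6, 9, 2) = 9
D (White): max(7, -6) = 7
E (White): max(-3, -2, 2) = 2
A (Black): min(9, 7, 2) = 2
F (White): max(-7, -6, 1) = 1
G (White): max(5, 3) = 5
H (White): max(8, 6) = 8
B (Black): min(1, 5, 8) = 1
R0 (White): max(2, 1) = 2
White at R0 wants the highest of {A=2, B=1}, so chooses A.

A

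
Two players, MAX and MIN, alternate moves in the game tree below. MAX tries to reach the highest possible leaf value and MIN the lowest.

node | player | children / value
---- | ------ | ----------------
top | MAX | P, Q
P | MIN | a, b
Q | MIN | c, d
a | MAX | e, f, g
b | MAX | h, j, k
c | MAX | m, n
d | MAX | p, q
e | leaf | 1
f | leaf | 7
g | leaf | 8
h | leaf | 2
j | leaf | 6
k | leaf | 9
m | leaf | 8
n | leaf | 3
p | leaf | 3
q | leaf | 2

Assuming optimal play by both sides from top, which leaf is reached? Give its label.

a (MAX): max(1, 7, 8) = 8
b (MAX): max(2, 6, 9) = 9
P (MIN): min(8, 9) = 8
c (MAX): max(8, 3) = 8
d (MAX): max(3, 2) = 3
Q (MIN): min(8, 3) = 3
top (MAX): max(8, 3) = 8
At top, MAX picks P (highest: 8).
At P, MIN picks a (lowest: 8).
At a, MAX picks g (highest: 8).
Terminal value 8.

g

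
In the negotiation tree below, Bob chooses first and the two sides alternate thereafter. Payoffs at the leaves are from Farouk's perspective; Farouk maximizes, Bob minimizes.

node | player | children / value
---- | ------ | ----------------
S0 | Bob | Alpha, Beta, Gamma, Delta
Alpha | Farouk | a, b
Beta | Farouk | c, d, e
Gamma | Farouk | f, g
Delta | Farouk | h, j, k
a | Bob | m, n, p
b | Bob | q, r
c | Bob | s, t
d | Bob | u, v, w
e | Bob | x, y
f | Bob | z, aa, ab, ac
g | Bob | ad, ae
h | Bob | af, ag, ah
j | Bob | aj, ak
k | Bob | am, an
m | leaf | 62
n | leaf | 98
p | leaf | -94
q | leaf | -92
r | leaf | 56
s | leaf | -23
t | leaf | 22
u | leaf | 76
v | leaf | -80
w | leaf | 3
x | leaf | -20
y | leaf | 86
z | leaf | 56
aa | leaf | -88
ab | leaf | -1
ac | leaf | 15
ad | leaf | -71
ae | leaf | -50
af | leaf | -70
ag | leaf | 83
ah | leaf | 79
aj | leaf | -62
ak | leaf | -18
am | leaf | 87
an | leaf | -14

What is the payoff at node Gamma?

-71

f (Bob): min(56, -88, -1, 15) = -88
g (Bob): min(-71, -50) = -71
Gamma (Farouk): max(-88, -71) = -71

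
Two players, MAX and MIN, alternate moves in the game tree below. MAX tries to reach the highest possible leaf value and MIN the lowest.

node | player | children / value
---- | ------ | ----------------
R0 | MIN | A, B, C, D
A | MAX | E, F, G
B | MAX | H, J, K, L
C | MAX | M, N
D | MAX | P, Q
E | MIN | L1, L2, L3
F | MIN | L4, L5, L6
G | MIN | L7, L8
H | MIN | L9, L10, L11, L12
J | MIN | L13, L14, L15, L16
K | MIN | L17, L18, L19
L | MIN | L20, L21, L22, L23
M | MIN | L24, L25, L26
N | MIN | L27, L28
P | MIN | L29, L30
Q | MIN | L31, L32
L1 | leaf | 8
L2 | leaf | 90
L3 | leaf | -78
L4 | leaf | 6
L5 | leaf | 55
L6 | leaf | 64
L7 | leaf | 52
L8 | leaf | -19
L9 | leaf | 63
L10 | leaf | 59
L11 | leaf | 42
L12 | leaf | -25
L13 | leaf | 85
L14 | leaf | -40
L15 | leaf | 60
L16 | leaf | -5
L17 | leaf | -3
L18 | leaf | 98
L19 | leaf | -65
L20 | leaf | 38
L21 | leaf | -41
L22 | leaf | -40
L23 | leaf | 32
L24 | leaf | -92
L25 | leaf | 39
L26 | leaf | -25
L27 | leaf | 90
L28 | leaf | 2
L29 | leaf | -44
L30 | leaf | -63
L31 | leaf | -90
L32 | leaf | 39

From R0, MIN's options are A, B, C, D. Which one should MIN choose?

D

E (MIN): min(8, 90, -78) = -78
F (MIN): min(6, 55, 64) = 6
G (MIN): min(52, -19) = -19
A (MAX): max(-78, 6, -19) = 6
H (MIN): min(63, 59, 42, -25) = -25
J (MIN): min(85, -40, 60, -5) = -40
K (MIN): min(-3, 98, -65) = -65
L (MIN): min(38, -41, -40, 32) = -41
B (MAX): max(-25, -40, -65, -41) = -25
M (MIN): min(-92, 39, -25) = -92
N (MIN): min(90, 2) = 2
C (MAX): max(-92, 2) = 2
P (MIN): min(-44, -63) = -63
Q (MIN): min(-90, 39) = -90
D (MAX): max(-63, -90) = -63
R0 (MIN): min(6, -25, 2, -63) = -63
MIN at R0 wants the lowest of {A=6, B=-25, C=2, D=-63}, so chooses D.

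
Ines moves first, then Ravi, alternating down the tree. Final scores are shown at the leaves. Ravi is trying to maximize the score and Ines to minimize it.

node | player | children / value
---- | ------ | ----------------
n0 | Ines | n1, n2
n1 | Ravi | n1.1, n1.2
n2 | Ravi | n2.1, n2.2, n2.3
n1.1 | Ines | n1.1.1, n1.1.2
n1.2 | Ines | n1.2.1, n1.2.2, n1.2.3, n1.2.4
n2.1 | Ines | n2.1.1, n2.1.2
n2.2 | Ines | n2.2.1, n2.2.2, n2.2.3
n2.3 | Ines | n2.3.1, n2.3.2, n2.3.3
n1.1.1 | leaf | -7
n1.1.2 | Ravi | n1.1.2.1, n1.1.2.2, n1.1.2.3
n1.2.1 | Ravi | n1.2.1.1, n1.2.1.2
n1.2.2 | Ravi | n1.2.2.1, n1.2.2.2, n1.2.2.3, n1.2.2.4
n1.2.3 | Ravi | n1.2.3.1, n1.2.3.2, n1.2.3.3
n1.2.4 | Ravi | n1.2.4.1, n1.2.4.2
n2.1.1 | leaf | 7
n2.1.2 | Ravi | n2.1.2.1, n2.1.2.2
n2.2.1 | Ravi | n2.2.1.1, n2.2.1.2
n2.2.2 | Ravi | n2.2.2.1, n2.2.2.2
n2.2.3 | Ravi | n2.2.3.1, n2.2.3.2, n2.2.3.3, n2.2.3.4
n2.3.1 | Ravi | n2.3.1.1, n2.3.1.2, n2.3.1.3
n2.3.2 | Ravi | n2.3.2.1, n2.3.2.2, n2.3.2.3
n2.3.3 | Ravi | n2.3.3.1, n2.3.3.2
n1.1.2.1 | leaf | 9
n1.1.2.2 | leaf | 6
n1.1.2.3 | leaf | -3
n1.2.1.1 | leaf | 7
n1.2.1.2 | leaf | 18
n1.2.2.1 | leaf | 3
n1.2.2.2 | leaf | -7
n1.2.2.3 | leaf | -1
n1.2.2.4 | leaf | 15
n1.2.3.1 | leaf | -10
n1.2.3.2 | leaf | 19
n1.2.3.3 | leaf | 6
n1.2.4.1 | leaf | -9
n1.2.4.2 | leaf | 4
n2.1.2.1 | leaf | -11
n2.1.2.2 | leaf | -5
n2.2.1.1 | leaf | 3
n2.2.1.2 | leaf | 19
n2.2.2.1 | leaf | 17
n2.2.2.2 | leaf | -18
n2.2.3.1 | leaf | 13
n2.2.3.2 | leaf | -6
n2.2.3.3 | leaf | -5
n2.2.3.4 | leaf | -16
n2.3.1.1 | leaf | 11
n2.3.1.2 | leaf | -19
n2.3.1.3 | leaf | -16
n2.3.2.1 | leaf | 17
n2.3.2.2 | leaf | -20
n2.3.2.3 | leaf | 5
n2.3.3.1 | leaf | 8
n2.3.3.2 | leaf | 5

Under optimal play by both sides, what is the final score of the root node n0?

n1.1.2 (Ravi): max(9, 6, -3) = 9
n1.1 (Ines): min(-7, 9) = -7
n1.2.1 (Ravi): max(7, 18) = 18
n1.2.2 (Ravi): max(3, -7, -1, 15) = 15
n1.2.3 (Ravi): max(-10, 19, 6) = 19
n1.2.4 (Ravi): max(-9, 4) = 4
n1.2 (Ines): min(18, 15, 19, 4) = 4
n1 (Ravi): max(-7, 4) = 4
n2.1.2 (Ravi): max(-11, -5) = -5
n2.1 (Ines): min(7, -5) = -5
n2.2.1 (Ravi): max(3, 19) = 19
n2.2.2 (Ravi): max(17, -18) = 17
n2.2.3 (Ravi): max(13, -6, -5, -16) = 13
n2.2 (Ines): min(19, 17, 13) = 13
n2.3.1 (Ravi): max(11, -19, -16) = 11
n2.3.2 (Ravi): max(17, -20, 5) = 17
n2.3.3 (Ravi): max(8, 5) = 8
n2.3 (Ines): min(11, 17, 8) = 8
n2 (Ravi): max(-5, 13, 8) = 13
n0 (Ines): min(4, 13) = 4

4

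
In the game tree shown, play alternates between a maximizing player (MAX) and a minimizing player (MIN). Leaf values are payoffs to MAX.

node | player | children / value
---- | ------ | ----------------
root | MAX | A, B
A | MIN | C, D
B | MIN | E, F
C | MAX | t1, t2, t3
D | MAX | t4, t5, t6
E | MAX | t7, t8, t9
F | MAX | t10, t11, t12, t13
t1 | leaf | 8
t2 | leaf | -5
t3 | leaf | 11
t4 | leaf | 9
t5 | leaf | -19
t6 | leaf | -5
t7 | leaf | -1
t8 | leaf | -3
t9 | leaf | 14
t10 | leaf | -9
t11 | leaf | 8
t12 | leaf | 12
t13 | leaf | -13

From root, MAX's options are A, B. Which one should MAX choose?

B

C (MAX): max(8, -5, 11) = 11
D (MAX): max(9, -19, -5) = 9
A (MIN): min(11, 9) = 9
E (MAX): max(-1, -3, 14) = 14
F (MAX): max(-9, 8, 12, -13) = 12
B (MIN): min(14, 12) = 12
root (MAX): max(9, 12) = 12
MAX at root wants the highest of {A=9, B=12}, so chooses B.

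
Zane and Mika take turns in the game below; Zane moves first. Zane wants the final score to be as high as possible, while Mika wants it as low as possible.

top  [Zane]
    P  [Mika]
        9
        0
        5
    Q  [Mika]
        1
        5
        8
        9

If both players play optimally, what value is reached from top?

P (Mika): min(9, 0, 5) = 0
Q (Mika): min(1, 5, 8, 9) = 1
top (Zane): max(0, 1) = 1

1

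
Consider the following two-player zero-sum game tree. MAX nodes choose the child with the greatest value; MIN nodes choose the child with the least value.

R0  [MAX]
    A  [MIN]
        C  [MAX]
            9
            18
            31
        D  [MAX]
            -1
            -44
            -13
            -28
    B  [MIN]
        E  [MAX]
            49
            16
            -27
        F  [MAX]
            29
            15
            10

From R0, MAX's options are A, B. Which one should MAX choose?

B

C (MAX): max(9, 18, 31) = 31
D (MAX): max(-1, -44, -13, -28) = -1
A (MIN): min(31, -1) = -1
E (MAX): max(49, 16, -27) = 49
F (MAX): max(29, 15, 10) = 29
B (MIN): min(49, 29) = 29
R0 (MAX): max(-1, 29) = 29
MAX at R0 wants the highest of {A=-1, B=29}, so chooses B.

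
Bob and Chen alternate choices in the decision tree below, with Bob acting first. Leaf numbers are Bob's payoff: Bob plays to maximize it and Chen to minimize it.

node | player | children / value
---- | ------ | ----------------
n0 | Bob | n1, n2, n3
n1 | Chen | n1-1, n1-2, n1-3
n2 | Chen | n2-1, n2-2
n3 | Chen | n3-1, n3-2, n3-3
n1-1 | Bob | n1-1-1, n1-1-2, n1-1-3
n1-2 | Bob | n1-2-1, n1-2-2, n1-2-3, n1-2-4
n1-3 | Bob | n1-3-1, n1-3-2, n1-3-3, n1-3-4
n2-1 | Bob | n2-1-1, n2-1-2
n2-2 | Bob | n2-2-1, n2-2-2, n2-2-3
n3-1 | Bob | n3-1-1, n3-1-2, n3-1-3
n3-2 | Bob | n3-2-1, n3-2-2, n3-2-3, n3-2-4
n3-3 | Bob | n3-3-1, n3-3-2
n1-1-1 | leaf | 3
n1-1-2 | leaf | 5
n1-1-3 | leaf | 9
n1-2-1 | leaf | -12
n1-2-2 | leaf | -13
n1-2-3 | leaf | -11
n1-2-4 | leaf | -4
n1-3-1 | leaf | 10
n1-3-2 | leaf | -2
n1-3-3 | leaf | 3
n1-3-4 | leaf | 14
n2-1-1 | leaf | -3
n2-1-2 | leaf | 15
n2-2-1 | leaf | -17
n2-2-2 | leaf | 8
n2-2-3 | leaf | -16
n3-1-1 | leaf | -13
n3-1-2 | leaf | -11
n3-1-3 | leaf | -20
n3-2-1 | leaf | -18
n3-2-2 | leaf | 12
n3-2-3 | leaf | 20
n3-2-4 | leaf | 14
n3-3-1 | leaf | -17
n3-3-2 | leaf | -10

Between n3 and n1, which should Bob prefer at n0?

n3-1 (Bob): max(-13, -11, -20) = -11
n3-2 (Bob): max(-18, 12, 20, 14) = 20
n3-3 (Bob): max(-17, -10) = -10
n3 (Chen): min(-11, 20, -10) = -11
n1-1 (Bob): max(3, 5, 9) = 9
n1-2 (Bob): max(-12, -13, -11, -4) = -4
n1-3 (Bob): max(10, -2, 3, 14) = 14
n1 (Chen): min(9, -4, 14) = -4
Bob prefers the higher value; n3=-11, n1=-4. n1 is better since -4 > -11.

n1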